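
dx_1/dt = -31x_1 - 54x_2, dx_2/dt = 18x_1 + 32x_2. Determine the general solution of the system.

x_1(t) = 3K_1e^(5t) - 2K_2e^(-4t), x_2(t) = -2K_1e^(5t) + K_2e^(-4t)

Coefficient matrix A = [[-31, -54], [18, 32]].
Characteristic polynomial det(A - λI) = λ^2 - λ - 20 = 0.
Eigenvalues λ = 5, -4.
For λ=5: (A-λI) row 1 is [-36, -54], so an eigenvector is (3, -2).
For λ=-4: (A-λI) row 1 is [-27, -54], so an eigenvector is (-2, 1).
General solution: K_1e^(5t)(3,-2) + K_2e^(-4t)(-2,1).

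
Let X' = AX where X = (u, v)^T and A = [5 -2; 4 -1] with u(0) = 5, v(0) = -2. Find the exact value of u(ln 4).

A = [[5,-2],[4,-1]]; eigenvalues λ = 1, 3.
Eigenvectors: (1,2) for λ=1, (-1,-1) for λ=3.
From the initial condition, c_1 = -7, c_2 = -12.
u(ln 4) = (-7)(4^1)(1) + (-12)(4^3)(-1) = 740.

740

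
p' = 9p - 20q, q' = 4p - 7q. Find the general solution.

Coefficient matrix A = [[9, -20], [4, -7]].
Characteristic polynomial det(A - λI) = λ^2 - 2λ + 17 = 0.
Eigenvalues λ = 1 ± 4i (complex conjugate pair).
For λ=1+4i: an eigenvector is (2,1) - i(-1,0) = (2 + i, 1).
A real fundamental pair from Re and Im of e^((1+4i)t)v: X_1 = e^(t)(cos(4t)·(2,1) + sin(4t)·(-1,0)), X_2 = e^(t)(sin(4t)·(2,1) - cos(4t)·(-1,0)).
General solution: c_1X_1 + c_2X_2.

p(t) = -c_1e^(t)sin(4t) + 2c_1e^(t)cos(4t) + 2c_2e^(t)sin(4t) + c_2e^(t)cos(4t), q(t) = c_1e^(t)cos(4t) + c_2e^(t)sin(4t)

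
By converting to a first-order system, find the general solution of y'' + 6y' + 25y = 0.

y(t) = C_1e^(-3t)cos(4t) + C_2e^(-3t)sin(4t)

Let x_1 = y, x_2 = y'. Then x_1' = x_2 and x_2' = -25x_1 - 6x_2.
A = [[0,1],[-25,-6]]; det(A-λI) = λ^2 + 6λ + 25.
Eigenvalues λ = -3 ± 4i.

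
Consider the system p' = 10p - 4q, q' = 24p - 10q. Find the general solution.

Coefficient matrix A = [[10, -4], [24, -10]].
Characteristic polynomial det(A - λI) = λ^2 - 4 = 0.
Eigenvalues λ = -2, 2.
For λ=-2: (A-λI) row 1 is [12, -4], so an eigenvector is (-1, -3).
For λ=2: (A-λI) row 1 is [8, -4], so an eigenvector is (1, 2).
General solution: K_1e^(-2t)(-1,-3) + K_2e^(2t)(1,2).

p(t) = -K_1e^(-2t) + K_2e^(2t), q(t) = -3K_1e^(-2t) + 2K_2e^(2t)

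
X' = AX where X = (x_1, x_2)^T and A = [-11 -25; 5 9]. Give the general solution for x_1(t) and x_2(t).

x_1(t) = K_1e^(-t)sin(5t) + 2K_1e^(-t)cos(5t) + 2K_2e^(-t)sin(5t) - K_2e^(-t)cos(5t), x_2(t) = -K_1e^(-t)cos(5t) - K_2e^(-t)sin(5t)

Coefficient matrix A = [[-11, -25], [5, 9]].
Characteristic polynomial det(A - λI) = λ^2 + 2λ + 26 = 0.
Eigenvalues λ = -1 ± 5i (complex conjugate pair).
For λ=-1+5i: an eigenvector is (2,-1) - i(1,0) = (2 - i, -1).
A real fundamental pair from Re and Im of e^((-1+5i)t)v: X_1 = e^(-t)(cos(5t)·(2,-1) + sin(5t)·(1,0)), X_2 = e^(-t)(sin(5t)·(2,-1) - cos(5t)·(1,0)).
General solution: K_1X_1 + K_2X_2.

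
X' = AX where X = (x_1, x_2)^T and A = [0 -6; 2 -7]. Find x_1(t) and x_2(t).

x_1(t) = -2c_1e^(-3t) + 3c_2e^(-4t), x_2(t) = -c_1e^(-3t) + 2c_2e^(-4t)

Coefficient matrix A = [[0, -6], [2, -7]].
Characteristic polynomial det(A - λI) = λ^2 + 7λ + 12 = 0.
Eigenvalues λ = -3, -4.
For λ=-3: (A-λI) row 1 is [3, -6], so an eigenvector is (-2, -1).
For λ=-4: (A-λI) row 1 is [4, -6], so an eigenvector is (3, 2).
General solution: c_1e^(-3t)(-2,-1) + c_2e^(-4t)(3,2).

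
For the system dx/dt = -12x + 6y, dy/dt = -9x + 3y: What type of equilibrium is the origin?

stable node

A = [[-12,6],[-9,3]]; det(A-λI) = λ^2 + 9λ + 18.
λ = -3, -6: both negative.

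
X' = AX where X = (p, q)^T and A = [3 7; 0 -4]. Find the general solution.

Coefficient matrix A = [[3, 7], [0, -4]].
Characteristic polynomial det(A - λI) = λ^2 + λ - 12 = 0.
Eigenvalues λ = 3, -4.
For λ=3: (A-λI) row 1 is [0, 7], so an eigenvector is (1, 0).
For λ=-4: (A-λI) row 1 is [7, 7], so an eigenvector is (1, -1).
General solution: C_1e^(3t)(1,0) + C_2e^(-4t)(1,-1).

p(t) = C_1e^(3t) + C_2e^(-4t), q(t) = -C_2e^(-4t)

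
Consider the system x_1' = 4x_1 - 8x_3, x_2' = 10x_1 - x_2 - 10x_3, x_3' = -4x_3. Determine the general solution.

x_1(t) = C_1e^(4t) + C_2e^(-4t), x_2(t) = 2C_1e^(4t) + C_3e^(-t), x_3(t) = C_2e^(-4t)

Coefficient matrix A = [[4, 0, -8], [10, -1, -10], [0, 0, -4]].
det(A - λI) = 0 gives eigenvalues λ = 4, -4, -1.
For λ=4: eigenvector (1,2,0).
For λ=-4: eigenvector (1,0,1).
For λ=-1: eigenvector (0,1,0).
General solution: C_1e^(4t)(1,2,0) + C_2e^(-4t)(1,0,1) + C_3e^(-t)(0,1,0).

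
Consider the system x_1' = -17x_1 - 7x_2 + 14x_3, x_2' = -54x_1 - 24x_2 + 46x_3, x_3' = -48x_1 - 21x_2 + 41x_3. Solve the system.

x_1(t) = -c_1e^(4t) + c_2e^(-3t), x_2(t) = -3c_1e^(4t) + 4c_2e^(-3t) + 2c_3e^(-t), x_3(t) = -3c_1e^(4t) + 3c_2e^(-3t) + c_3e^(-t)

Coefficient matrix A = [[-17, -7, 14], [-54, -24, 46], [-48, -21, 41]].
det(A - λI) = 0 gives eigenvalues λ = 4, -3, -1.
For λ=4: eigenvector (-1,-3,-3).
For λ=-3: eigenvector (1,4,3).
For λ=-1: eigenvector (0,2,1).
General solution: c_1e^(4t)(-1,-3,-3) + c_2e^(-3t)(1,4,3) + c_3e^(-t)(0,2,1).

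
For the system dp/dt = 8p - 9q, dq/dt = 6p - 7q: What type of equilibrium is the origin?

A = [[8,-9],[6,-7]]; det(A-λI) = λ^2 - λ - 2.
λ = 2, -1: opposite signs.

saddle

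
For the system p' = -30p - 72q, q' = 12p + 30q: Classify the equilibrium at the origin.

saddle

A = [[-30,-72],[12,30]]; det(A-λI) = λ^2 - 36.
λ = 6, -6: opposite signs.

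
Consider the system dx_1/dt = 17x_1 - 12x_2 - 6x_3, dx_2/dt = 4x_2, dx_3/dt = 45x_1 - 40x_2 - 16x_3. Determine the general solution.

x_1(t) = K_1e^(-t) - 2K_3e^(2t), x_2(t) = K_2e^(4t), x_3(t) = 3K_1e^(-t) - 2K_2e^(4t) - 5K_3e^(2t)

Coefficient matrix A = [[17, -12, -6], [0, 4, 0], [45, -40, -16]].
det(A - λI) = 0 gives eigenvalues λ = -1, 4, 2.
For λ=-1: eigenvector (1,0,3).
For λ=4: eigenvector (0,1,-2).
For λ=2: eigenvector (-2,0,-5).
General solution: K_1e^(-t)(1,0,3) + K_2e^(4t)(0,1,-2) + K_3e^(2t)(-2,0,-5).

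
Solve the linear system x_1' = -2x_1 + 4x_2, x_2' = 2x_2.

x_1(t) = C_1e^(-2t) - C_2e^(2t), x_2(t) = -C_2e^(2t)

Coefficient matrix A = [[-2, 4], [0, 2]].
Characteristic polynomial det(A - λI) = λ^2 - 4 = 0.
Eigenvalues λ = -2, 2.
For λ=-2: (A-λI) row 1 is [0, 4], so an eigenvector is (1, 0).
For λ=2: (A-λI) row 1 is [-4, 4], so an eigenvector is (-1, -1).
General solution: C_1e^(-2t)(1,0) + C_2e^(2t)(-1,-1).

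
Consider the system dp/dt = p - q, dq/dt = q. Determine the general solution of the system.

p(t) = -K_1e^(t) - K_2te^(t) + 2K_2e^(t), q(t) = K_2e^(t)

Coefficient matrix A = [[1, -1], [0, 1]].
Characteristic polynomial det(A - λI) = λ^2 - 2λ + 1 = 0.
Single eigenvalue λ = 1 with algebraic multiplicity 2.
Eigenvector v = (-1,0); generalized eigenvector w with (A-λI)w=v is (2,1).
General solution: e^(t)[K_1·v + K_2·(t·v + w)].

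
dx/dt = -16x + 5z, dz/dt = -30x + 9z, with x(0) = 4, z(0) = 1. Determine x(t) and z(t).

Coefficient matrix A = [[-16, 5], [-30, 9]].
Characteristic polynomial det(A - λI) = λ^2 + 7λ + 6 = 0.
Eigenvalues λ = -6, -1.
For λ=-6: (A-λI) row 1 is [-10, 5], so an eigenvector is (1, 2).
For λ=-1: (A-λI) row 1 is [-15, 5], so an eigenvector is (1, 3).
General solution: K_1e^(-6t)(1,2) + K_2e^(-t)(1,3).
Applying x(0)=4, z(0)=1 gives K_1=11, K_2=-7.

x(t) = -7e^(-t) + 11e^(-6t), z(t) = -21e^(-t) + 22e^(-6t)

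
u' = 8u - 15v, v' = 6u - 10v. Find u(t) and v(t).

Coefficient matrix A = [[8, -15], [6, -10]].
Characteristic polynomial det(A - λI) = λ^2 + 2λ + 10 = 0.
Eigenvalues λ = -1 ± 3i (complex conjugate pair).
For λ=-1+3i: an eigenvector is (2,1) - i(1,1) = (2 - i, 1 - i).
A real fundamental pair from Re and Im of e^((-1+3i)t)v: X_1 = e^(-t)(cos(3t)·(2,1) + sin(3t)·(1,1)), X_2 = e^(-t)(sin(3t)·(2,1) - cos(3t)·(1,1)).
General solution: K_1X_1 + K_2X_2.

u(t) = K_1e^(-t)sin(3t) + 2K_1e^(-t)cos(3t) + 2K_2e^(-t)sin(3t) - K_2e^(-t)cos(3t), v(t) = K_1e^(-t)sin(3t) + K_1e^(-t)cos(3t) + K_2e^(-t)sin(3t) - K_2e^(-t)cos(3t)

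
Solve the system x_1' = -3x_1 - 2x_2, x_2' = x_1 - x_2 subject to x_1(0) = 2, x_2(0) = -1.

Coefficient matrix A = [[-3, -2], [1, -1]].
Characteristic polynomial det(A - λI) = λ^2 + 4λ + 5 = 0.
Eigenvalues λ = -2 ± i (complex conjugate pair).
For λ=-2+i: an eigenvector is (-1,0) - i(1,-1) = (-1 - i, 0 + i).
A real fundamental pair from Re and Im of e^((-2+i)t)v: X_1 = e^(-2t)(cos(t)·(-1,0) + sin(t)·(1,-1)), X_2 = e^(-2t)(sin(t)·(-1,0) - cos(t)·(1,-1)).
General solution: c_1X_1 + c_2X_2.
Applying x_1(0)=2, x_2(0)=-1 gives c_1=-1, c_2=-1.

x_1(t) = 2e^(-2t)cos(t), x_2(t) = e^(-2t)sin(t) - e^(-2t)cos(t)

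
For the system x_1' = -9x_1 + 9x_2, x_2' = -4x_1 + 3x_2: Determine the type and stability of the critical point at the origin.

stable improper node

A = [[-9,9],[-4,3]]; det(A-λI) = λ^2 + 6λ + 9.
repeated λ = -3 with a single eigenvector.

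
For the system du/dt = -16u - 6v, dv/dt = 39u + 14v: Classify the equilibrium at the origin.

stable spiral

A = [[-16,-6],[39,14]]; det(A-λI) = λ^2 + 2λ + 10.
λ = -1 ± 3i: negative real part.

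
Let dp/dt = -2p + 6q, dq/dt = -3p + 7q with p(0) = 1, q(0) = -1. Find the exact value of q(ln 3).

-237

A = [[-2,6],[-3,7]]; eigenvalues λ = 1, 4.
Eigenvectors: (-2,-1) for λ=1, (-1,-1) for λ=4.
From the initial condition, c_1 = -2, c_2 = 3.
q(ln 3) = (-2)(3^1)(-1) + (3)(3^4)(-1) = -237.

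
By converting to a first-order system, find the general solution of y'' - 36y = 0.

y(t) = c_1e^(-6t) + c_2e^(6t)

Let x_1 = y, x_2 = y'. Then x_1' = x_2 and x_2' = 36x_1.
A = [[0,1],[36,0]]; det(A-λI) = λ^2 - 36.
Eigenvalues λ = -6, 6 with eigenvectors (1,-6), (1,6).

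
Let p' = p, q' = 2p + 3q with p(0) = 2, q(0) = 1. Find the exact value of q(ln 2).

A = [[1,0],[2,3]]; eigenvalues λ = 1, 3.
Eigenvectors: (1,-1) for λ=1, (0,-1) for λ=3.
From the initial condition, c_1 = 2, c_2 = -3.
q(ln 2) = (2)(2^1)(-1) + (-3)(2^3)(-1) = 20.

20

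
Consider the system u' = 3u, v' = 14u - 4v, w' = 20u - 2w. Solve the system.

Coefficient matrix A = [[3, 0, 0], [14, -4, 0], [20, 0, -2]].
det(A - λI) = 0 gives eigenvalues λ = -4, 3, -2.
For λ=-4: eigenvector (0,1,0).
For λ=3: eigenvector (1,2,4).
For λ=-2: eigenvector (0,0,1).
General solution: C_1e^(-4t)(0,1,0) + C_2e^(3t)(1,2,4) + C_3e^(-2t)(0,0,1).

u(t) = C_2e^(3t), v(t) = C_1e^(-4t) + 2C_2e^(3t), w(t) = 4C_2e^(3t) + C_3e^(-2t)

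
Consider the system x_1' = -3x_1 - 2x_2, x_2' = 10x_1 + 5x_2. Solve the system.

Coefficient matrix A = [[-3, -2], [10, 5]].
Characteristic polynomial det(A - λI) = λ^2 - 2λ + 5 = 0.
Eigenvalues λ = 1 ± 2i (complex conjugate pair).
For λ=1+2i: an eigenvector is (0,-1) - i(1,-2) = (0 - i, -1 + 2i).
A real fundamental pair from Re and Im of e^((1+2i)t)v: X_1 = e^(t)(cos(2t)·(0,-1) + sin(2t)·(1,-2)), X_2 = e^(t)(sin(2t)·(0,-1) - cos(2t)·(1,-2)).
General solution: C_1X_1 + C_2X_2.

x_1(t) = C_1e^(t)sin(2t) - C_2e^(t)cos(2t), x_2(t) = -2C_1e^(t)sin(2t) - C_1e^(t)cos(2t) - C_2e^(t)sin(2t) + 2C_2e^(t)cos(2t)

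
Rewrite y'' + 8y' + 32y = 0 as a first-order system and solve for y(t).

Let x_1 = y, x_2 = y'. Then x_1' = x_2 and x_2' = -32x_1 - 8x_2.
A = [[0,1],[-32,-8]]; det(A-λI) = λ^2 + 8λ + 32.
Eigenvalues λ = -4 ± 4i.

y(t) = c_1e^(-4t)cos(4t) + c_2e^(-4t)sin(4t)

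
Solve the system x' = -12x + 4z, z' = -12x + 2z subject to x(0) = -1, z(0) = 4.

x(t) = 11e^(-4t) - 12e^(-6t), z(t) = 22e^(-4t) - 18e^(-6t)

Coefficient matrix A = [[-12, 4], [-12, 2]].
Characteristic polynomial det(A - λI) = λ^2 + 10λ + 24 = 0.
Eigenvalues λ = -6, -4.
For λ=-6: (A-λI) row 1 is [-6, 4], so an eigenvector is (2, 3).
For λ=-4: (A-λI) row 1 is [-8, 4], so an eigenvector is (1, 2).
General solution: K_1e^(-6t)(2,3) + K_2e^(-4t)(1,2).
Applying x(0)=-1, z(0)=4 gives K_1=-6, K_2=11.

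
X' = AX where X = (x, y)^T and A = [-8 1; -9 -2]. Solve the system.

x(t) = -c_1e^(-5t) - c_2te^(-5t), y(t) = -3c_1e^(-5t) - 3c_2te^(-5t) - c_2e^(-5t)

Coefficient matrix A = [[-8, 1], [-9, -2]].
Characteristic polynomial det(A - λI) = λ^2 + 10λ + 25 = 0.
Single eigenvalue λ = -5 with algebraic multiplicity 2.
Eigenvector v = (-1,-3); generalized eigenvector w with (A-λI)w=v is (0,-1).
General solution: e^(-5t)[c_1·v + c_2·(t·v + w)].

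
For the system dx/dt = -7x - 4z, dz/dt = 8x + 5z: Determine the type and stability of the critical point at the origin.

saddle

A = [[-7,-4],[8,5]]; det(A-λI) = λ^2 + 2λ - 3.
λ = -3, 1: opposite signs.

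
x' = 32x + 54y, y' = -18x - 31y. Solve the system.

x(t) = -2C_1e^(5t) - 3C_2e^(-4t), y(t) = C_1e^(5t) + 2C_2e^(-4t)

Coefficient matrix A = [[32, 54], [-18, -31]].
Characteristic polynomial det(A - λI) = λ^2 - λ - 20 = 0.
Eigenvalues λ = 5, -4.
For λ=5: (A-λI) row 1 is [27, 54], so an eigenvector is (-2, 1).
For λ=-4: (A-λI) row 1 is [36, 54], so an eigenvector is (-3, 2).
General solution: C_1e^(5t)(-2,1) + C_2e^(-4t)(-3,2).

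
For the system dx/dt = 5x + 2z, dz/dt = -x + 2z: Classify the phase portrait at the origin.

A = [[5,2],[-1,2]]; det(A-λI) = λ^2 - 7λ + 12.
λ = 4, 3: both positive.

unstable node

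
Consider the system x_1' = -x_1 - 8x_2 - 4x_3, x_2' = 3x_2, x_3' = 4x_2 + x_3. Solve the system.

Coefficient matrix A = [[-1, -8, -4], [0, 3, 0], [0, 4, 1]].
det(A - λI) = 0 gives eigenvalues λ = -1, 3, 1.
For λ=-1: eigenvector (1,0,0).
For λ=3: eigenvector (-4,1,2).
For λ=1: eigenvector (-2,0,1).
General solution: C_1e^(-t)(1,0,0) + C_2e^(3t)(-4,1,2) + C_3e^(t)(-2,0,1).

x_1(t) = C_1e^(-t) - 4C_2e^(3t) - 2C_3e^(t), x_2(t) = C_2e^(3t), x_3(t) = 2C_2e^(3t) + C_3e^(t)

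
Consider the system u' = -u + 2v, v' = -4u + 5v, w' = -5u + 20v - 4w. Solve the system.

Coefficient matrix A = [[-1, 2, 0], [-4, 5, 0], [-5, 20, -4]].
det(A - λI) = 0 gives eigenvalues λ = 1, 3, -4.
For λ=1: eigenvector (1,1,3).
For λ=3: eigenvector (1,2,5).
For λ=-4: eigenvector (0,0,-1).
General solution: C_1e^(t)(1,1,3) + C_2e^(3t)(1,2,5) + C_3e^(-4t)(0,0,-1).

u(t) = C_1e^(t) + C_2e^(3t), v(t) = C_1e^(t) + 2C_2e^(3t), w(t) = 3C_1e^(t) + 5C_2e^(3t) - C_3e^(-4t)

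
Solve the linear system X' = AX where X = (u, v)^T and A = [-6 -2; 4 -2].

Coefficient matrix A = [[-6, -2], [4, -2]].
Characteristic polynomial det(A - λI) = λ^2 + 8λ + 20 = 0.
Eigenvalues λ = -4 ± 2i (complex conjugate pair).
For λ=-4+2i: an eigenvector is (1,-1) - i(0,1) = (1, -1 - i).
A real fundamental pair from Re and Im of e^((-4+2i)t)v: X_1 = e^(-4t)(cos(2t)·(1,-1) + sin(2t)·(0,1)), X_2 = e^(-4t)(sin(2t)·(1,-1) - cos(2t)·(0,1)).
General solution: K_1X_1 + K_2X_2.

u(t) = K_1e^(-4t)cos(2t) + K_2e^(-4t)sin(2t), v(t) = K_1e^(-4t)sin(2t) - K_1e^(-4t)cos(2t) - K_2e^(-4t)sin(2t) - K_2e^(-4t)cos(2t)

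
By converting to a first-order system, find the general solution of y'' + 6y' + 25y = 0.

y(t) = c_1e^(-3t)cos(4t) + c_2e^(-3t)sin(4t)

Let x_1 = y, x_2 = y'. Then x_1' = x_2 and x_2' = -25x_1 - 6x_2.
A = [[0,1],[-25,-6]]; det(A-λI) = λ^2 + 6λ + 25.
Eigenvalues λ = -3 ± 4i.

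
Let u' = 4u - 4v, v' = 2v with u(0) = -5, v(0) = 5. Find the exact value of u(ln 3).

A = [[4,-4],[0,2]]; eigenvalues λ = 4, 2.
Eigenvectors: (1,0) for λ=4, (-2,-1) for λ=2.
From the initial condition, c_1 = -15, c_2 = -5.
u(ln 3) = (-15)(3^4)(1) + (-5)(3^2)(-2) = -1125.

-1125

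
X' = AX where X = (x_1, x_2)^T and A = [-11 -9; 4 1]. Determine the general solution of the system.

x_1(t) = 3c_1e^(-5t) + 3c_2te^(-5t) - 2c_2e^(-5t), x_2(t) = -2c_1e^(-5t) - 2c_2te^(-5t) + c_2e^(-5t)

Coefficient matrix A = [[-11, -9], [4, 1]].
Characteristic polynomial det(A - λI) = λ^2 + 10λ + 25 = 0.
Single eigenvalue λ = -5 with algebraic multiplicity 2.
Eigenvector v = (3,-2); generalized eigenvector w with (A-λI)w=v is (-2,1).
General solution: e^(-5t)[c_1·v + c_2·(t·v + w)].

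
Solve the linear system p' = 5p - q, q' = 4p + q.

p(t) = -c_1e^(3t) - c_2te^(3t) + c_2e^(3t), q(t) = -2c_1e^(3t) - 2c_2te^(3t) + 3c_2e^(3t)

Coefficient matrix A = [[5, -1], [4, 1]].
Characteristic polynomial det(A - λI) = λ^2 - 6λ + 9 = 0.
Single eigenvalue λ = 3 with algebraic multiplicity 2.
Eigenvector v = (-1,-2); generalized eigenvector w with (A-λI)w=v is (1,3).
General solution: e^(3t)[c_1·v + c_2·(t·v + w)].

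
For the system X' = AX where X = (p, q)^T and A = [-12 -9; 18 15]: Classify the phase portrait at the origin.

saddle

A = [[-12,-9],[18,15]]; det(A-λI) = λ^2 - 3λ - 18.
λ = -3, 6: opposite signs.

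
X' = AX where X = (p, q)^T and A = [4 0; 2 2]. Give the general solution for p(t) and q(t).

Coefficient matrix A = [[4, 0], [2, 2]].
Characteristic polynomial det(A - λI) = λ^2 - 6λ + 8 = 0.
Eigenvalues λ = 2, 4.
For λ=2: (A-λI) row 1 is [2, 0], so an eigenvector is (0, -1).
For λ=4: (A-λI) row 2 is [2, -2], so an eigenvector is (1, 1).
General solution: c_1e^(2t)(0,-1) + c_2e^(4t)(1,1).

p(t) = c_2e^(4t), q(t) = -c_1e^(2t) + c_2e^(4t)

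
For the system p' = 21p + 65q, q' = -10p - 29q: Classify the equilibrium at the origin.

stable spiral

A = [[21,65],[-10,-29]]; det(A-λI) = λ^2 + 8λ + 41.
λ = -4 ± 5i: negative real part.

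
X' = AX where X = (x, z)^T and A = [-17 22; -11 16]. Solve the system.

Coefficient matrix A = [[-17, 22], [-11, 16]].
Characteristic polynomial det(A - λI) = λ^2 + λ - 30 = 0.
Eigenvalues λ = 5, -6.
For λ=5: (A-λI) row 1 is [-22, 22], so an eigenvector is (1, 1).
For λ=-6: (A-λI) row 1 is [-11, 22], so an eigenvector is (2, 1).
General solution: C_1e^(5t)(1,1) + C_2e^(-6t)(2,1).

x(t) = C_1e^(5t) + 2C_2e^(-6t), z(t) = C_1e^(5t) + C_2e^(-6t)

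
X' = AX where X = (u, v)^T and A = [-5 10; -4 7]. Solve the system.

Coefficient matrix A = [[-5, 10], [-4, 7]].
Characteristic polynomial det(A - λI) = λ^2 - 2λ + 5 = 0.
Eigenvalues λ = 1 ± 2i (complex conjugate pair).
For λ=1+2i: an eigenvector is (2,1) - i(-1,-1) = (2 + i, 1 + i).
A real fundamental pair from Re and Im of e^((1+2i)t)v: X_1 = e^(t)(cos(2t)·(2,1) + sin(2t)·(-1,-1)), X_2 = e^(t)(sin(2t)·(2,1) - cos(2t)·(-1,-1)).
General solution: C_1X_1 + C_2X_2.

u(t) = -C_1e^(t)sin(2t) + 2C_1e^(t)cos(2t) + 2C_2e^(t)sin(2t) + C_2e^(t)cos(2t), v(t) = -C_1e^(t)sin(2t) + C_1e^(t)cos(2t) + C_2e^(t)sin(2t) + C_2e^(t)cos(2t)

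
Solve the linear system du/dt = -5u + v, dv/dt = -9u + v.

Coefficient matrix A = [[-5, 1], [-9, 1]].
Characteristic polynomial det(A - λI) = λ^2 + 4λ + 4 = 0.
Single eigenvalue λ = -2 with algebraic multiplicity 2.
Eigenvector v = (-1,-3); generalized eigenvector w with (A-λI)w=v is (1,2).
General solution: e^(-2t)[c_1·v + c_2·(t·v + w)].

u(t) = -c_1e^(-2t) - c_2te^(-2t) + c_2e^(-2t), v(t) = -3c_1e^(-2t) - 3c_2te^(-2t) + 2c_2e^(-2t)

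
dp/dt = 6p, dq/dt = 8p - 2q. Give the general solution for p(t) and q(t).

Coefficient matrix A = [[6, 0], [8, -2]].
Characteristic polynomial det(A - λI) = λ^2 - 4λ - 12 = 0.
Eigenvalues λ = 6, -2.
For λ=6: (A-λI) row 2 is [8, -8], so an eigenvector is (-1, -1).
For λ=-2: (A-λI) row 1 is [8, 0], so an eigenvector is (0, 1).
General solution: C_1e^(6t)(-1,-1) + C_2e^(-2t)(0,1).

p(t) = -C_1e^(6t), q(t) = -C_1e^(6t) + C_2e^(-2t)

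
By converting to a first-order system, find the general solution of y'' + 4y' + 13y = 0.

y(t) = K_1e^(-2t)cos(3t) + K_2e^(-2t)sin(3t)

Let x_1 = y, x_2 = y'. Then x_1' = x_2 and x_2' = -13x_1 - 4x_2.
A = [[0,1],[-13,-4]]; det(A-λI) = λ^2 + 4λ + 13.
Eigenvalues λ = -2 ± 3i.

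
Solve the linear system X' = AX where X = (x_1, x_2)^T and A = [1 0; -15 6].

Coefficient matrix A = [[1, 0], [-15, 6]].
Characteristic polynomial det(A - λI) = λ^2 - 7λ + 6 = 0.
Eigenvalues λ = 1, 6.
For λ=1: (A-λI) row 2 is [-15, 5], so an eigenvector is (-1, -3).
For λ=6: (A-λI) row 1 is [-5, 0], so an eigenvector is (0, -1).
General solution: c_1e^(t)(-1,-3) + c_2e^(6t)(0,-1).

x_1(t) = -c_1e^(t), x_2(t) = -3c_1e^(t) - c_2e^(6t)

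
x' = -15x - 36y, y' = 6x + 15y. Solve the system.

Coefficient matrix A = [[-15, -36], [6, 15]].
Characteristic polynomial det(A - λI) = λ^2 - 9 = 0.
Eigenvalues λ = -3, 3.
For λ=-3: (A-λI) row 1 is [-12, -36], so an eigenvector is (3, -1).
For λ=3: (A-λI) row 1 is [-18, -36], so an eigenvector is (-2, 1).
General solution: K_1e^(-3t)(3,-1) + K_2e^(3t)(-2,1).

x(t) = 3K_1e^(-3t) - 2K_2e^(3t), y(t) = -K_1e^(-3t) + K_2e^(3t)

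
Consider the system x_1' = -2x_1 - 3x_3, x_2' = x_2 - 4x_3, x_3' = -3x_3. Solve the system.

x_1(t) = c_1e^(-2t) + 3c_3e^(-3t), x_2(t) = c_2e^(t) + c_3e^(-3t), x_3(t) = c_3e^(-3t)

Coefficient matrix A = [[-2, 0, -3], [0, 1, -4], [0, 0, -3]].
det(A - λI) = 0 gives eigenvalues λ = -2, 1, -3.
For λ=-2: eigenvector (1,0,0).
For λ=1: eigenvector (0,1,0).
For λ=-3: eigenvector (3,1,1).
General solution: c_1e^(-2t)(1,0,0) + c_2e^(t)(0,1,0) + c_3e^(-3t)(3,1,1).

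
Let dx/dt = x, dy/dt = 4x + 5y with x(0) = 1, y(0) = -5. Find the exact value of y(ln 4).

A = [[1,0],[4,5]]; eigenvalues λ = 5, 1.
Eigenvectors: (0,1) for λ=5, (1,-1) for λ=1.
From the initial condition, c_1 = -4, c_2 = 1.
y(ln 4) = (-4)(4^5)(1) + (1)(4^1)(-1) = -4100.

-4100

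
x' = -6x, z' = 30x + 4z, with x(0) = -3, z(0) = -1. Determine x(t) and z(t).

x(t) = -3e^(-6t), z(t) = -10e^(4t) + 9e^(-6t)

Coefficient matrix A = [[-6, 0], [30, 4]].
Characteristic polynomial det(A - λI) = λ^2 + 2λ - 24 = 0.
Eigenvalues λ = -6, 4.
For λ=-6: (A-λI) row 2 is [30, 10], so an eigenvector is (-1, 3).
For λ=4: (A-λI) row 1 is [-10, 0], so an eigenvector is (0, -1).
General solution: K_1e^(-6t)(-1,3) + K_2e^(4t)(0,-1).
Applying x(0)=-3, z(0)=-1 gives K_1=3, K_2=10.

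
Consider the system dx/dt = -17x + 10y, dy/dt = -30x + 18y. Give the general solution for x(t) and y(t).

x(t) = 2c_1e^(-2t) + c_2e^(3t), y(t) = 3c_1e^(-2t) + 2c_2e^(3t)

Coefficient matrix A = [[-17, 10], [-30, 18]].
Characteristic polynomial det(A - λI) = λ^2 - λ - 6 = 0.
Eigenvalues λ = -2, 3.
For λ=-2: (A-λI) row 1 is [-15, 10], so an eigenvector is (2, 3).
For λ=3: (A-λI) row 1 is [-20, 10], so an eigenvector is (1, 2).
General solution: c_1e^(-2t)(2,3) + c_2e^(3t)(1,2).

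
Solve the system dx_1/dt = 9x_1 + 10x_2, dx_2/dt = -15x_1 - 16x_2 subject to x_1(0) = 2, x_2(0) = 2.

x_1(t) = 10e^(-t) - 8e^(-6t), x_2(t) = -10e^(-t) + 12e^(-6t)

Coefficient matrix A = [[9, 10], [-15, -16]].
Characteristic polynomial det(A - λI) = λ^2 + 7λ + 6 = 0.
Eigenvalues λ = -6, -1.
For λ=-6: (A-λI) row 1 is [15, 10], so an eigenvector is (-2, 3).
For λ=-1: (A-λI) row 1 is [10, 10], so an eigenvector is (-1, 1).
General solution: C_1e^(-6t)(-2,3) + C_2e^(-t)(-1,1).
Applying x_1(0)=2, x_2(0)=2 gives C_1=4, C_2=-10.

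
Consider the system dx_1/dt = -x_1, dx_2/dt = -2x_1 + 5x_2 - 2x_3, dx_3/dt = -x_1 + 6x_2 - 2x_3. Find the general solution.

x_1(t) = c_2e^(-t), x_2(t) = c_1e^(t) - 2c_3e^(2t), x_3(t) = 2c_1e^(t) - c_2e^(-t) - 3c_3e^(2t)

Coefficient matrix A = [[-1, 0, 0], [-2, 5, -2], [-1, 6, -2]].
det(A - λI) = 0 gives eigenvalues λ = 1, -1, 2.
For λ=1: eigenvector (0,1,2).
For λ=-1: eigenvector (1,0,-1).
For λ=2: eigenvector (0,-2,-3).
General solution: c_1e^(t)(0,1,2) + c_2e^(-t)(1,0,-1) + c_3e^(2t)(0,-2,-3).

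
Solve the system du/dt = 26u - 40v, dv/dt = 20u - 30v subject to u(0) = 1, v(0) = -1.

Coefficient matrix A = [[26, -40], [20, -30]].
Characteristic polynomial det(A - λI) = λ^2 + 4λ + 20 = 0.
Eigenvalues λ = -2 ± 4i (complex conjugate pair).
For λ=-2+4i: an eigenvector is (-1,-1) - i(3,2) = (-1 - 3i, -1 - 2i).
A real fundamental pair from Re and Im of e^((-2+4i)t)v: X_1 = e^(-2t)(cos(4t)·(-1,-1) + sin(4t)·(3,2)), X_2 = e^(-2t)(sin(4t)·(-1,-1) - cos(4t)·(3,2)).
General solution: c_1X_1 + c_2X_2.
Applying u(0)=1, v(0)=-1 gives c_1=5, c_2=-2.

u(t) = 17e^(-2t)sin(4t) + e^(-2t)cos(4t), v(t) = 12e^(-2t)sin(4t) - e^(-2t)cos(4t)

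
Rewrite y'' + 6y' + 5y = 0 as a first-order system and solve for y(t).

Let x_1 = y, x_2 = y'. Then x_1' = x_2 and x_2' = -5x_1 - 6x_2.
A = [[0,1],[-5,-6]]; det(A-λI) = λ^2 + 6λ + 5.
Eigenvalues λ = -1, -5 with eigenvectors (1,-1), (1,-5).

y(t) = K_1e^(-t) + K_2e^(-5t)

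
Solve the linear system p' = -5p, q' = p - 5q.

p(t) = C_2e^(-5t), q(t) = C_1e^(-5t) + C_2te^(-5t) + 3C_2e^(-5t)

Coefficient matrix A = [[-5, 0], [1, -5]].
Characteristic polynomial det(A - λI) = λ^2 + 10λ + 25 = 0.
Single eigenvalue λ = -5 with algebraic multiplicity 2.
Eigenvector v = (0,1); generalized eigenvector w with (A-λI)w=v is (1,3).
General solution: e^(-5t)[C_1·v + C_2·(t·v + w)].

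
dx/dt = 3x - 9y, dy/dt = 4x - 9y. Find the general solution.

x(t) = -3c_1e^(-3t) - 3c_2te^(-3t) + c_2e^(-3t), y(t) = -2c_1e^(-3t) - 2c_2te^(-3t) + c_2e^(-3t)

Coefficient matrix A = [[3, -9], [4, -9]].
Characteristic polynomial det(A - λI) = λ^2 + 6λ + 9 = 0.
Single eigenvalue λ = -3 with algebraic multiplicity 2.
Eigenvector v = (-3,-2); generalized eigenvector w with (A-λI)w=v is (1,1).
General solution: e^(-3t)[c_1·v + c_2·(t·v + w)].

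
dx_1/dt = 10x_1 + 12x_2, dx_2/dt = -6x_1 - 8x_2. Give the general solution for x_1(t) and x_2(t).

Coefficient matrix A = [[10, 12], [-6, -8]].
Characteristic polynomial det(A - λI) = λ^2 - 2λ - 8 = 0.
Eigenvalues λ = -2, 4.
For λ=-2: (A-λI) row 1 is [12, 12], so an eigenvector is (-1, 1).
For λ=4: (A-λI) row 1 is [6, 12], so an eigenvector is (2, -1).
General solution: C_1e^(-2t)(-1,1) + C_2e^(4t)(2,-1).

x_1(t) = -C_1e^(-2t) + 2C_2e^(4t), x_2(t) = C_1e^(-2t) - C_2e^(4t)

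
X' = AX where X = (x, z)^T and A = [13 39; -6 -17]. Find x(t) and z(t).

x(t) = 3c_1e^(-2t)sin(3t) - 2c_1e^(-2t)cos(3t) - 2c_2e^(-2t)sin(3t) - 3c_2e^(-2t)cos(3t), z(t) = -c_1e^(-2t)sin(3t) + c_1e^(-2t)cos(3t) + c_2e^(-2t)sin(3t) + c_2e^(-2t)cos(3t)

Coefficient matrix A = [[13, 39], [-6, -17]].
Characteristic polynomial det(A - λI) = λ^2 + 4λ + 13 = 0.
Eigenvalues λ = -2 ± 3i (complex conjugate pair).
For λ=-2+3i: an eigenvector is (-2,1) - i(3,-1) = (-2 - 3i, 1 + i).
A real fundamental pair from Re and Im of e^((-2+3i)t)v: X_1 = e^(-2t)(cos(3t)·(-2,1) + sin(3t)·(3,-1)), X_2 = e^(-2t)(sin(3t)·(-2,1) - cos(3t)·(3,-1)).
General solution: c_1X_1 + c_2X_2.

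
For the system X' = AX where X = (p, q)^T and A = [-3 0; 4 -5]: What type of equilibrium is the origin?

stable node

A = [[-3,0],[4,-5]]; det(A-λI) = λ^2 + 8λ + 15.
λ = -5, -3: both negative.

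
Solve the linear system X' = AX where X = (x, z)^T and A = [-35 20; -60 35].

x(t) = -C_1e^(5t) - 2C_2e^(-5t), z(t) = -2C_1e^(5t) - 3C_2e^(-5t)

Coefficient matrix A = [[-35, 20], [-60, 35]].
Characteristic polynomial det(A - λI) = λ^2 - 25 = 0.
Eigenvalues λ = 5, -5.
For λ=5: (A-λI) row 1 is [-40, 20], so an eigenvector is (-1, -2).
For λ=-5: (A-λI) row 1 is [-30, 20], so an eigenvector is (-2, -3).
General solution: C_1e^(5t)(-1,-2) + C_2e^(-5t)(-2,-3).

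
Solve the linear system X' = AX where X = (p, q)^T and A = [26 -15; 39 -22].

Coefficient matrix A = [[26, -15], [39, -22]].
Characteristic polynomial det(A - λI) = λ^2 - 4λ + 13 = 0.
Eigenvalues λ = 2 ± 3i (complex conjugate pair).
For λ=2+3i: an eigenvector is (1,2) - i(-2,-3) = (1 + 2i, 2 + 3i).
A real fundamental pair from Re and Im of e^((2+3i)t)v: X_1 = e^(2t)(cos(3t)·(1,2) + sin(3t)·(-2,-3)), X_2 = e^(2t)(sin(3t)·(1,2) - cos(3t)·(-2,-3)).
General solution: c_1X_1 + c_2X_2.

p(t) = -2c_1e^(2t)sin(3t) + c_1e^(2t)cos(3t) + c_2e^(2t)sin(3t) + 2c_2e^(2t)cos(3t), q(t) = -3c_1e^(2t)sin(3t) + 2c_1e^(2t)cos(3t) + 2c_2e^(2t)sin(3t) + 3c_2e^(2t)cos(3t)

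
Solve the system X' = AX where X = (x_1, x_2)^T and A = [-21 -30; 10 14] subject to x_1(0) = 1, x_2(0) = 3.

x_1(t) = -21e^(-t) + 22e^(-6t), x_2(t) = 14e^(-t) - 11e^(-6t)

Coefficient matrix A = [[-21, -30], [10, 14]].
Characteristic polynomial det(A - λI) = λ^2 + 7λ + 6 = 0.
Eigenvalues λ = -1, -6.
For λ=-1: (A-λI) row 1 is [-20, -30], so an eigenvector is (3, -2).
For λ=-6: (A-λI) row 1 is [-15, -30], so an eigenvector is (2, -1).
General solution: c_1e^(-t)(3,-2) + c_2e^(-6t)(2,-1).
Applying x_1(0)=1, x_2(0)=3 gives c_1=-7, c_2=11.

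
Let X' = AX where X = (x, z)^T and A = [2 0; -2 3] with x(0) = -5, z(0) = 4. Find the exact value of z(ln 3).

A = [[2,0],[-2,3]]; eigenvalues λ = 2, 3.
Eigenvectors: (-1,-2) for λ=2, (0,-1) for λ=3.
From the initial condition, c_1 = 5, c_2 = -14.
z(ln 3) = (5)(3^2)(-2) + (-14)(3^3)(-1) = 288.

288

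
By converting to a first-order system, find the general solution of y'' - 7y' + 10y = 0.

y(t) = c_1e^(5t) + c_2e^(2t)

Let x_1 = y, x_2 = y'. Then x_1' = x_2 and x_2' = -10x_1 + 7x_2.
A = [[0,1],[-10,7]]; det(A-λI) = λ^2 - 7λ + 10.
Eigenvalues λ = 5, 2 with eigenvectors (1,5), (1,2).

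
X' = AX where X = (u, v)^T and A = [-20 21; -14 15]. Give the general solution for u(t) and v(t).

u(t) = c_1e^(t) + 3c_2e^(-6t), v(t) = c_1e^(t) + 2c_2e^(-6t)

Coefficient matrix A = [[-20, 21], [-14, 15]].
Characteristic polynomial det(A - λI) = λ^2 + 5λ - 6 = 0.
Eigenvalues λ = 1, -6.
For λ=1: (A-λI) row 1 is [-21, 21], so an eigenvector is (1, 1).
For λ=-6: (A-λI) row 1 is [-14, 21], so an eigenvector is (3, 2).
General solution: c_1e^(t)(1,1) + c_2e^(-6t)(3,2).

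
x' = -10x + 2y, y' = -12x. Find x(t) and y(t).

x(t) = -c_1e^(-4t) + c_2e^(-6t), y(t) = -3c_1e^(-4t) + 2c_2e^(-6t)

Coefficient matrix A = [[-10, 2], [-12, 0]].
Characteristic polynomial det(A - λI) = λ^2 + 10λ + 24 = 0.
Eigenvalues λ = -4, -6.
For λ=-4: (A-λI) row 1 is [-6, 2], so an eigenvector is (-1, -3).
For λ=-6: (A-λI) row 1 is [-4, 2], so an eigenvector is (1, 2).
General solution: c_1e^(-4t)(-1,-3) + c_2e^(-6t)(1,2).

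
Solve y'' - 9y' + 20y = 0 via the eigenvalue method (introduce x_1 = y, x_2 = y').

Let x_1 = y, x_2 = y'. Then x_1' = x_2 and x_2' = -20x_1 + 9x_2.
A = [[0,1],[-20,9]]; det(A-λI) = λ^2 - 9λ + 20.
Eigenvalues λ = 4, 5 with eigenvectors (1,4), (1,5).

y(t) = K_1e^(4t) + K_2e^(5t)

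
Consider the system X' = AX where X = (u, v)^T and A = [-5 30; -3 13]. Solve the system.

Coefficient matrix A = [[-5, 30], [-3, 13]].
Characteristic polynomial det(A - λI) = λ^2 - 8λ + 25 = 0.
Eigenvalues λ = 4 ± 3i (complex conjugate pair).
For λ=4+3i: an eigenvector is (1,0) - i(-3,-1) = (1 + 3i, 0 + i).
A real fundamental pair from Re and Im of e^((4+3i)t)v: X_1 = e^(4t)(cos(3t)·(1,0) + sin(3t)·(-3,-1)), X_2 = e^(4t)(sin(3t)·(1,0) - cos(3t)·(-3,-1)).
General solution: c_1X_1 + c_2X_2.

u(t) = -3c_1e^(4t)sin(3t) + c_1e^(4t)cos(3t) + c_2e^(4t)sin(3t) + 3c_2e^(4t)cos(3t), v(t) = -c_1e^(4t)sin(3t) + c_2e^(4t)cos(3t)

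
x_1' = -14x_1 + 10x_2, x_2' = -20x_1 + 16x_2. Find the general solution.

Coefficient matrix A = [[-14, 10], [-20, 16]].
Characteristic polynomial det(A - λI) = λ^2 - 2λ - 24 = 0.
Eigenvalues λ = 6, -4.
For λ=6: (A-λI) row 1 is [-20, 10], so an eigenvector is (1, 2).
For λ=-4: (A-λI) row 1 is [-10, 10], so an eigenvector is (-1, -1).
General solution: K_1e^(6t)(1,2) + K_2e^(-4t)(-1,-1).

x_1(t) = K_1e^(6t) - K_2e^(-4t), x_2(t) = 2K_1e^(6t) - K_2e^(-4t)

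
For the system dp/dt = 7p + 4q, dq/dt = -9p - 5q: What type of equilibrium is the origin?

unstable improper node

A = [[7,4],[-9,-5]]; det(A-λI) = λ^2 - 2λ + 1.
repeated λ = 1 with a single eigenvector.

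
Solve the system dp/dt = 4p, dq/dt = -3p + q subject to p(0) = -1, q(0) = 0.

Coefficient matrix A = [[4, 0], [-3, 1]].
Characteristic polynomial det(A - λI) = λ^2 - 5λ + 4 = 0.
Eigenvalues λ = 4, 1.
For λ=4: (A-λI) row 2 is [-3, -3], so an eigenvector is (1, -1).
For λ=1: (A-λI) row 1 is [3, 0], so an eigenvector is (0, 1).
General solution: C_1e^(4t)(1,-1) + C_2e^(t)(0,1).
Applying p(0)=-1, q(0)=0 gives C_1=-1, C_2=-1.

p(t) = -e^(4t), q(t) = e^(4t) - e^(t)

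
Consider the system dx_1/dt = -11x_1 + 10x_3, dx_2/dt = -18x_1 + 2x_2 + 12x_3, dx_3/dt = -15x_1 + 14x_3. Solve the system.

x_1(t) = C_1e^(-t) + 2C_2e^(4t), x_2(t) = 2C_1e^(-t) + C_3e^(2t), x_3(t) = C_1e^(-t) + 3C_2e^(4t)

Coefficient matrix A = [[-11, 0, 10], [-18, 2, 12], [-15, 0, 14]].
det(A - λI) = 0 gives eigenvalues λ = -1, 4, 2.
For λ=-1: eigenvector (1,2,1).
For λ=4: eigenvector (2,0,3).
For λ=2: eigenvector (0,1,0).
General solution: C_1e^(-t)(1,2,1) + C_2e^(4t)(2,0,3) + C_3e^(2t)(0,1,0).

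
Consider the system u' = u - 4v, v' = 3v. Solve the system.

Coefficient matrix A = [[1, -4], [0, 3]].
Characteristic polynomial det(A - λI) = λ^2 - 4λ + 3 = 0.
Eigenvalues λ = 1, 3.
For λ=1: (A-λI) row 1 is [0, -4], so an eigenvector is (-1, 0).
For λ=3: (A-λI) row 1 is [-2, -4], so an eigenvector is (2, -1).
General solution: C_1e^(t)(-1,0) + C_2e^(3t)(2,-1).

u(t) = -C_1e^(t) + 2C_2e^(3t), v(t) = -C_2e^(3t)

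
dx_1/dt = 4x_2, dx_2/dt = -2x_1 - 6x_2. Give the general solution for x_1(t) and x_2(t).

x_1(t) = C_1e^(-4t) - 2C_2e^(-2t), x_2(t) = -C_1e^(-4t) + C_2e^(-2t)

Coefficient matrix A = [[0, 4], [-2, -6]].
Characteristic polynomial det(A - λI) = λ^2 + 6λ + 8 = 0.
Eigenvalues λ = -4, -2.
For λ=-4: (A-λI) row 1 is [4, 4], so an eigenvector is (1, -1).
For λ=-2: (A-λI) row 1 is [2, 4], so an eigenvector is (-2, 1).
General solution: C_1e^(-4t)(1,-1) + C_2e^(-2t)(-2,1).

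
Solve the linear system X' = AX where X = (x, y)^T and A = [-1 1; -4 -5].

Coefficient matrix A = [[-1, 1], [-4, -5]].
Characteristic polynomial det(A - λI) = λ^2 + 6λ + 9 = 0.
Single eigenvalue λ = -3 with algebraic multiplicity 2.
Eigenvector v = (1,-2); generalized eigenvector w with (A-λI)w=v is (0,1).
General solution: e^(-3t)[c_1·v + c_2·(t·v + w)].

x(t) = c_1e^(-3t) + c_2te^(-3t), y(t) = -2c_1e^(-3t) - 2c_2te^(-3t) + c_2e^(-3t)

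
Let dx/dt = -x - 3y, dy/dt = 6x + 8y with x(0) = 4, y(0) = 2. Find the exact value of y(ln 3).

2826

A = [[-1,-3],[6,8]]; eigenvalues λ = 2, 5.
Eigenvectors: (1,-1) for λ=2, (-1,2) for λ=5.
From the initial condition, c_1 = 10, c_2 = 6.
y(ln 3) = (10)(3^2)(-1) + (6)(3^5)(2) = 2826.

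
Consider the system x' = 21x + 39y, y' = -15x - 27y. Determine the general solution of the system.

Coefficient matrix A = [[21, 39], [-15, -27]].
Characteristic polynomial det(A - λI) = λ^2 + 6λ + 18 = 0.
Eigenvalues λ = -3 ± 3i (complex conjugate pair).
For λ=-3+3i: an eigenvector is (2,-1) - i(3,-2) = (2 - 3i, -1 + 2i).
A real fundamental pair from Re and Im of e^((-3+3i)t)v: X_1 = e^(-3t)(cos(3t)·(2,-1) + sin(3t)·(3,-2)), X_2 = e^(-3t)(sin(3t)·(2,-1) - cos(3t)·(3,-2)).
General solution: c_1X_1 + c_2X_2.

x(t) = 3c_1e^(-3t)sin(3t) + 2c_1e^(-3t)cos(3t) + 2c_2e^(-3t)sin(3t) - 3c_2e^(-3t)cos(3t), y(t) = -2c_1e^(-3t)sin(3t) - c_1e^(-3t)cos(3t) - c_2e^(-3t)sin(3t) + 2c_2e^(-3t)cos(3t)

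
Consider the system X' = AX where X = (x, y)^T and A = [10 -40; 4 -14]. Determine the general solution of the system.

x(t) = 3C_1e^(-2t)sin(4t) + C_1e^(-2t)cos(4t) + C_2e^(-2t)sin(4t) - 3C_2e^(-2t)cos(4t), y(t) = C_1e^(-2t)sin(4t) - C_2e^(-2t)cos(4t)

Coefficient matrix A = [[10, -40], [4, -14]].
Characteristic polynomial det(A - λI) = λ^2 + 4λ + 20 = 0.
Eigenvalues λ = -2 ± 4i (complex conjugate pair).
For λ=-2+4i: an eigenvector is (1,0) - i(3,1) = (1 - 3i, 0 - i).
A real fundamental pair from Re and Im of e^((-2+4i)t)v: X_1 = e^(-2t)(cos(4t)·(1,0) + sin(4t)·(3,1)), X_2 = e^(-2t)(sin(4t)·(1,0) - cos(4t)·(3,1)).
General solution: C_1X_1 + C_2X_2.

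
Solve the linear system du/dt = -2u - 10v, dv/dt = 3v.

u(t) = -C_1e^(-2t) + 2C_2e^(3t), v(t) = -C_2e^(3t)

Coefficient matrix A = [[-2, -10], [0, 3]].
Characteristic polynomial det(A - λI) = λ^2 - λ - 6 = 0.
Eigenvalues λ = -2, 3.
For λ=-2: (A-λI) row 1 is [0, -10], so an eigenvector is (-1, 0).
For λ=3: (A-λI) row 1 is [-5, -10], so an eigenvector is (2, -1).
General solution: C_1e^(-2t)(-1,0) + C_2e^(3t)(2,-1).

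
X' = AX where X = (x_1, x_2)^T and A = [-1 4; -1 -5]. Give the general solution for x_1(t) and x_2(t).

Coefficient matrix A = [[-1, 4], [-1, -5]].
Characteristic polynomial det(A - λI) = λ^2 + 6λ + 9 = 0.
Single eigenvalue λ = -3 with algebraic multiplicity 2.
Eigenvector v = (-2,1); generalized eigenvector w with (A-λI)w=v is (1,-1).
General solution: e^(-3t)[C_1·v + C_2·(t·v + w)].

x_1(t) = -2C_1e^(-3t) - 2C_2te^(-3t) + C_2e^(-3t), x_2(t) = C_1e^(-3t) + C_2te^(-3t) - C_2e^(-3t)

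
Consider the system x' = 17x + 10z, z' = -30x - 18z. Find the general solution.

x(t) = 2K_1e^(2t) + K_2e^(-3t), z(t) = -3K_1e^(2t) - 2K_2e^(-3t)

Coefficient matrix A = [[17, 10], [-30, -18]].
Characteristic polynomial det(A - λI) = λ^2 + λ - 6 = 0.
Eigenvalues λ = 2, -3.
For λ=2: (A-λI) row 1 is [15, 10], so an eigenvector is (2, -3).
For λ=-3: (A-λI) row 1 is [20, 10], so an eigenvector is (1, -2).
General solution: K_1e^(2t)(2,-3) + K_2e^(-3t)(1,-2).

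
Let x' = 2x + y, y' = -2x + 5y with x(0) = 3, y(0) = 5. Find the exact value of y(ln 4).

1088

A = [[2,1],[-2,5]]; eigenvalues λ = 4, 3.
Eigenvectors: (1,2) for λ=4, (1,1) for λ=3.
From the initial condition, c_1 = 2, c_2 = 1.
y(ln 4) = (2)(4^4)(2) + (1)(4^3)(1) = 1088.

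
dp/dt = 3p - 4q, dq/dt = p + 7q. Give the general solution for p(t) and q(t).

p(t) = 2c_1e^(5t) + 2c_2te^(5t) - 3c_2e^(5t), q(t) = -c_1e^(5t) - c_2te^(5t) + c_2e^(5t)

Coefficient matrix A = [[3, -4], [1, 7]].
Characteristic polynomial det(A - λI) = λ^2 - 10λ + 25 = 0.
Single eigenvalue λ = 5 with algebraic multiplicity 2.
Eigenvector v = (2,-1); generalized eigenvector w with (A-λI)w=v is (-3,1).
General solution: e^(5t)[c_1·v + c_2·(t·v + w)].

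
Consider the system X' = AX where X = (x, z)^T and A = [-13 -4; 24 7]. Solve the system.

x(t) = -c_1e^(-5t) + c_2e^(-t), z(t) = 2c_1e^(-5t) - 3c_2e^(-t)

Coefficient matrix A = [[-13, -4], [24, 7]].
Characteristic polynomial det(A - λI) = λ^2 + 6λ + 5 = 0.
Eigenvalues λ = -5, -1.
For λ=-5: (A-λI) row 1 is [-8, -4], so an eigenvector is (-1, 2).
For λ=-1: (A-λI) row 1 is [-12, -4], so an eigenvector is (1, -3).
General solution: c_1e^(-5t)(-1,2) + c_2e^(-t)(1,-3).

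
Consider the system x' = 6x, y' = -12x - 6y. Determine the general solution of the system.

Coefficient matrix A = [[6, 0], [-12, -6]].
Characteristic polynomial det(A - λI) = λ^2 - 36 = 0.
Eigenvalues λ = -6, 6.
For λ=-6: (A-λI) row 1 is [12, 0], so an eigenvector is (0, 1).
For λ=6: (A-λI) row 2 is [-12, -12], so an eigenvector is (1, -1).
General solution: K_1e^(-6t)(0,1) + K_2e^(6t)(1,-1).

x(t) = K_2e^(6t), y(t) = K_1e^(-6t) - K_2e^(6t)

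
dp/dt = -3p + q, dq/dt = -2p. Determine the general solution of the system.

p(t) = -C_1e^(-t) - C_2e^(-2t), q(t) = -2C_1e^(-t) - C_2e^(-2t)

Coefficient matrix A = [[-3, 1], [-2, 0]].
Characteristic polynomial det(A - λI) = λ^2 + 3λ + 2 = 0.
Eigenvalues λ = -1, -2.
For λ=-1: (A-λI) row 1 is [-2, 1], so an eigenvector is (-1, -2).
For λ=-2: (A-λI) row 1 is [-1, 1], so an eigenvector is (-1, -1).
General solution: C_1e^(-t)(-1,-2) + C_2e^(-2t)(-1,-1).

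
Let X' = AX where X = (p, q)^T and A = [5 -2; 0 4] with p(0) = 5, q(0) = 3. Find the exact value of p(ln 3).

243

A = [[5,-2],[0,4]]; eigenvalues λ = 4, 5.
Eigenvectors: (2,1) for λ=4, (1,0) for λ=5.
From the initial condition, c_1 = 3, c_2 = -1.
p(ln 3) = (3)(3^4)(2) + (-1)(3^5)(1) = 243.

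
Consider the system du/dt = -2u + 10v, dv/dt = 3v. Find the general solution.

u(t) = -2K_1e^(3t) - K_2e^(-2t), v(t) = -K_1e^(3t)

Coefficient matrix A = [[-2, 10], [0, 3]].
Characteristic polynomial det(A - λI) = λ^2 - λ - 6 = 0.
Eigenvalues λ = 3, -2.
For λ=3: (A-λI) row 1 is [-5, 10], so an eigenvector is (-2, -1).
For λ=-2: (A-λI) row 1 is [0, 10], so an eigenvector is (-1, 0).
General solution: K_1e^(3t)(-2,-1) + K_2e^(-2t)(-1,0).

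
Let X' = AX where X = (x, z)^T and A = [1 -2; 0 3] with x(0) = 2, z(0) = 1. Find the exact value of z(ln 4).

A = [[1,-2],[0,3]]; eigenvalues λ = 3, 1.
Eigenvectors: (1,-1) for λ=3, (-1,0) for λ=1.
From the initial condition, c_1 = -1, c_2 = -3.
z(ln 4) = (-1)(4^3)(-1) + (-3)(4^1)(0) = 64.

64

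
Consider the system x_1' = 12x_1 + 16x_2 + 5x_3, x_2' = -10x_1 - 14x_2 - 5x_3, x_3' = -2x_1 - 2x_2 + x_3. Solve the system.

Coefficient matrix A = [[12, 16, 5], [-10, -14, -5], [-2, -2, 1]].
det(A - λI) = 0 gives eigenvalues λ = 2, -4, 1.
For λ=2: eigenvector (1,0,-2).
For λ=-4: eigenvector (-1,1,0).
For λ=1: eigenvector (1,-1,1).
General solution: C_1e^(2t)(1,0,-2) + C_2e^(-4t)(-1,1,0) + C_3e^(t)(1,-1,1).

x_1(t) = C_1e^(2t) - C_2e^(-4t) + C_3e^(t), x_2(t) = C_2e^(-4t) - C_3e^(t), x_3(t) = -2C_1e^(2t) + C_3e^(t)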